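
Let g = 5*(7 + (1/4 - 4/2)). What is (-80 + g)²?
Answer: 46225/16 ≈ 2889.1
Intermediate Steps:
g = 105/4 (g = 5*(7 + (1*(¼) - 4*½)) = 5*(7 + (¼ - 2)) = 5*(7 - 7/4) = 5*(21/4) = 105/4 ≈ 26.250)
(-80 + g)² = (-80 + 105/4)² = (-215/4)² = 46225/16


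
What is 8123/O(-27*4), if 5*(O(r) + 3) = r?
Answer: -40615/123 ≈ -330.20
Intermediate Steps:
O(r) = -3 + r/5
8123/O(-27*4) = 8123/(-3 + (-27*4)/5) = 8123/(-3 + (⅕)*(-108)) = 8123/(-3 - 108/5) = 8123/(-123/5) = 8123*(-5/123) = -40615/123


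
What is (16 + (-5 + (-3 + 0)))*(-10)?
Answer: -80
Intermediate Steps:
(16 + (-5 + (-3 + 0)))*(-10) = (16 + (-5 - 3))*(-10) = (16 - 8)*(-10) = 8*(-10) = -80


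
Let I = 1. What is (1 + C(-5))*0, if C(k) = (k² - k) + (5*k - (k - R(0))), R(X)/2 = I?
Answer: 0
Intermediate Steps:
R(X) = 2 (R(X) = 2*1 = 2)
C(k) = 2 + k² + 3*k (C(k) = (k² - k) + (5*k - (k - 1*2)) = (k² - k) + (5*k - (k - 2)) = (k² - k) + (5*k - (-2 + k)) = (k² - k) + (5*k + (2 - k)) = (k² - k) + (2 + 4*k) = 2 + k² + 3*k)
(1 + C(-5))*0 = (1 + (2 + (-5)² + 3*(-5)))*0 = (1 + (2 + 25 - 15))*0 = (1 + 12)*0 = 13*0 = 0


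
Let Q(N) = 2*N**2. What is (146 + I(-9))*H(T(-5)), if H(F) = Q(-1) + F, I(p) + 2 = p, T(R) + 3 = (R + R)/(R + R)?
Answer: 0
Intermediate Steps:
T(R) = -2 (T(R) = -3 + (R + R)/(R + R) = -3 + (2*R)/((2*R)) = -3 + (2*R)*(1/(2*R)) = -3 + 1 = -2)
I(p) = -2 + p
H(F) = 2 + F (H(F) = 2*(-1)**2 + F = 2*1 + F = 2 + F)
(146 + I(-9))*H(T(-5)) = (146 + (-2 - 9))*(2 - 2) = (146 - 11)*0 = 135*0 = 0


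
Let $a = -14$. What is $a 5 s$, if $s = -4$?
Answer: $280$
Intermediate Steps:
$a 5 s = \left(-14\right) 5 \left(-4\right) = \left(-70\right) \left(-4\right) = 280$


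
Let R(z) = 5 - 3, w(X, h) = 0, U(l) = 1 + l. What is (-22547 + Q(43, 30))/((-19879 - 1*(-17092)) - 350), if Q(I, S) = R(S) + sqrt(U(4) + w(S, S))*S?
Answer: 22545/3137 - 30*sqrt(5)/3137 ≈ 7.1654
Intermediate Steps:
R(z) = 2
Q(I, S) = 2 + S*sqrt(5) (Q(I, S) = 2 + sqrt((1 + 4) + 0)*S = 2 + sqrt(5 + 0)*S = 2 + sqrt(5)*S = 2 + S*sqrt(5))
(-22547 + Q(43, 30))/((-19879 - 1*(-17092)) - 350) = (-22547 + (2 + 30*sqrt(5)))/((-19879 - 1*(-17092)) - 350) = (-22545 + 30*sqrt(5))/((-19879 + 17092) - 350) = (-22545 + 30*sqrt(5))/(-2787 - 350) = (-22545 + 30*sqrt(5))/(-3137) = (-22545 + 30*sqrt(5))*(-1/3137) = 22545/3137 - 30*sqrt(5)/3137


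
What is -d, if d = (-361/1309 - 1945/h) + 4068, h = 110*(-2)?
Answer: -1940445/476 ≈ -4076.6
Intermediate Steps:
h = -220
d = 1940445/476 (d = (-361/1309 - 1945/(-220)) + 4068 = (-361*1/1309 - 1945*(-1/220)) + 4068 = (-361/1309 + 389/44) + 4068 = 4077/476 + 4068 = 1940445/476 ≈ 4076.6)
-d = -1*1940445/476 = -1940445/476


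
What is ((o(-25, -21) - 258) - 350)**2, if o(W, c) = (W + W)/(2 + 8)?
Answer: 375769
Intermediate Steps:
o(W, c) = W/5 (o(W, c) = (2*W)/10 = (2*W)*(1/10) = W/5)
((o(-25, -21) - 258) - 350)**2 = (((1/5)*(-25) - 258) - 350)**2 = ((-5 - 258) - 350)**2 = (-263 - 350)**2 = (-613)**2 = 375769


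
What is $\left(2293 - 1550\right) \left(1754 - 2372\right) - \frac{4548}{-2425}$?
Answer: $- \frac{1113492402}{2425} \approx -4.5917 \cdot 10^{5}$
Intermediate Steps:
$\left(2293 - 1550\right) \left(1754 - 2372\right) - \frac{4548}{-2425} = \left(2293 - 1550\right) \left(-618\right) - - \frac{4548}{2425} = 743 \left(-618\right) + \frac{4548}{2425} = -459174 + \frac{4548}{2425} = - \frac{1113492402}{2425}$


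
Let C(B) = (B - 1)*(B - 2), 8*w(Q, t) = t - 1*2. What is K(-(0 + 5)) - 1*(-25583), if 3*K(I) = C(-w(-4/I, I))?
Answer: 1637315/64 ≈ 25583.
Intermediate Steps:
w(Q, t) = -1/4 + t/8 (w(Q, t) = (t - 1*2)/8 = (t - 2)/8 = (-2 + t)/8 = -1/4 + t/8)
C(B) = (-1 + B)*(-2 + B)
K(I) = 5/12 + (1/4 - I/8)**2/3 + I/8 (K(I) = (2 + (-(-1/4 + I/8))**2 - (-3)*(-1/4 + I/8))/3 = (2 + (1/4 - I/8)**2 - 3*(1/4 - I/8))/3 = (2 + (1/4 - I/8)**2 + (-3/4 + 3*I/8))/3 = (5/4 + (1/4 - I/8)**2 + 3*I/8)/3 = 5/12 + (1/4 - I/8)**2/3 + I/8)
K(-(0 + 5)) - 1*(-25583) = (7/16 + (-(0 + 5))**2/192 + 5*(-(0 + 5))/48) - 1*(-25583) = (7/16 + (-1*5)**2/192 + 5*(-1*5)/48) + 25583 = (7/16 + (1/192)*(-5)**2 + (5/48)*(-5)) + 25583 = (7/16 + (1/192)*25 - 25/48) + 25583 = (7/16 + 25/192 - 25/48) + 25583 = 3/64 + 25583 = 1637315/64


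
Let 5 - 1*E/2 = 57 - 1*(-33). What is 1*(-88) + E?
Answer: -258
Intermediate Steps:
E = -170 (E = 10 - 2*(57 - 1*(-33)) = 10 - 2*(57 + 33) = 10 - 2*90 = 10 - 180 = -170)
1*(-88) + E = 1*(-88) - 170 = -88 - 170 = -258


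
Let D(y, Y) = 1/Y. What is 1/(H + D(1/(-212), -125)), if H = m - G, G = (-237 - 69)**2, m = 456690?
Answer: 125/45381749 ≈ 2.7544e-6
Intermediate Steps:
G = 93636 (G = (-306)**2 = 93636)
H = 363054 (H = 456690 - 1*93636 = 456690 - 93636 = 363054)
1/(H + D(1/(-212), -125)) = 1/(363054 + 1/(-125)) = 1/(363054 - 1/125) = 1/(45381749/125) = 125/45381749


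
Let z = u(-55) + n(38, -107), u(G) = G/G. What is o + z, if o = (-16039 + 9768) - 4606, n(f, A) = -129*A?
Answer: 2927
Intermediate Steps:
u(G) = 1
z = 13804 (z = 1 - 129*(-107) = 1 + 13803 = 13804)
o = -10877 (o = -6271 - 4606 = -10877)
o + z = -10877 + 13804 = 2927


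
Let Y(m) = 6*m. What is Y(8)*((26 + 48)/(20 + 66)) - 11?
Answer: 1303/43 ≈ 30.302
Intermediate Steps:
Y(8)*((26 + 48)/(20 + 66)) - 11 = (6*8)*((26 + 48)/(20 + 66)) - 11 = 48*(74/86) - 11 = 48*(74*(1/86)) - 11 = 48*(37/43) - 11 = 1776/43 - 11 = 1303/43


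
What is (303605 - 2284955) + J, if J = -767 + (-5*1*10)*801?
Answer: -2022167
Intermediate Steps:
J = -40817 (J = -767 - 5*10*801 = -767 - 50*801 = -767 - 40050 = -40817)
(303605 - 2284955) + J = (303605 - 2284955) - 40817 = -1981350 - 40817 = -2022167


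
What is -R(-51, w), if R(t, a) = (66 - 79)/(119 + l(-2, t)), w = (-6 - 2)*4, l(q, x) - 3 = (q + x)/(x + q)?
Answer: 13/123 ≈ 0.10569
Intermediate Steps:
l(q, x) = 4 (l(q, x) = 3 + (q + x)/(x + q) = 3 + (q + x)/(q + x) = 3 + 1 = 4)
w = -32 (w = -8*4 = -32)
R(t, a) = -13/123 (R(t, a) = (66 - 79)/(119 + 4) = -13/123)
-R(-51, w) = -1*(-13/123) = 13/123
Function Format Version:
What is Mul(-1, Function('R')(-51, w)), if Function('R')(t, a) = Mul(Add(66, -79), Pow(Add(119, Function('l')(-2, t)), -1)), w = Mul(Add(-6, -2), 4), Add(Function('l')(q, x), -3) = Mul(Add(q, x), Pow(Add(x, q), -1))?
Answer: Rational(13, 123) ≈ 0.10569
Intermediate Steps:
Function('l')(q, x) = 4 (Function('l')(q, x) = Add(3, Mul(Add(q, x), Pow(Add(x, q), -1))) = Add(3, Mul(Add(q, x), Pow(Add(q, x), -1))) = Add(3, 1) = 4)
w = -32 (w = Mul(-8, 4) = -32)
Function('R')(t, a) = Rational(-13, 123) (Function('R')(t, a) = Mul(Add(66, -79), Pow(Add(119, 4), -1)) = Mul(-13, Pow(123, -1)) = Mul(-13, Rational(1, 123)) = Rational(-13, 123))
Mul(-1, Function('R')(-51, w)) = Mul(-1, Rational(-13, 123)) = Rational(13, 123)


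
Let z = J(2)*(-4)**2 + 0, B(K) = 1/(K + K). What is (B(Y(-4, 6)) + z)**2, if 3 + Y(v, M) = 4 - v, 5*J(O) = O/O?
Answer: 1089/100 ≈ 10.890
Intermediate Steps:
J(O) = 1/5 (J(O) = (O/O)/5 = (1/5)*1 = 1/5)
Y(v, M) = 1 - v (Y(v, M) = -3 + (4 - v) = 1 - v)
B(K) = 1/(2*K)
z = 16/5 (z = (1/5)*(-4)**2 + 0 = (1/5)*16 + 0 = 16/5 + 0 = 16/5 ≈ 3.2000)
(B(Y(-4, 6)) + z)**2 = (1/(2*(1 - 1*(-4))) + 16/5)**2 = (1/(2*(1 + 4)) + 16/5)**2 = ((1/2)/5 + 16/5)**2 = ((1/2)*(1/5) + 16/5)**2 = (1/10 + 16/5)**2 = (33/10)**2 = 1089/100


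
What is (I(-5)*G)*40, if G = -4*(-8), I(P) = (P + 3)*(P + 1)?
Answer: 10240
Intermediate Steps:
I(P) = (1 + P)*(3 + P) (I(P) = (3 + P)*(1 + P) = (1 + P)*(3 + P))
G = 32
(I(-5)*G)*40 = ((3 + (-5)² + 4*(-5))*32)*40 = ((3 + 25 - 20)*32)*40 = (8*32)*40 = 256*40 = 10240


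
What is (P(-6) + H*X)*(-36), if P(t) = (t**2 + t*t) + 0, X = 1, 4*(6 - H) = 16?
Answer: -2664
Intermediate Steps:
H = 2 (H = 6 - 1/4*16 = 6 - 4 = 2)
P(t) = 2*t**2 (P(t) = (t**2 + t**2) + 0 = 2*t**2 + 0 = 2*t**2)
(P(-6) + H*X)*(-36) = (2*(-6)**2 + 2*1)*(-36) = (2*36 + 2)*(-36) = (72 + 2)*(-36) = 74*(-36) = -2664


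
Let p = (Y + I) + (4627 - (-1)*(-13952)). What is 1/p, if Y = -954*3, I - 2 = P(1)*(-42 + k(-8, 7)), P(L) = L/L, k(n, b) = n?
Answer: -1/12235 ≈ -8.1733e-5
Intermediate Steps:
P(L) = 1
I = -48 (I = 2 + 1*(-42 - 8) = 2 + 1*(-50) = 2 - 50 = -48)
Y = -2862
p = -12235 (p = (-2862 - 48) + (4627 - (-1)*(-13952)) = -2910 + (4627 - 1*13952) = -2910 + (4627 - 13952) = -2910 - 9325 = -12235)
1/p = 1/(-12235) = -1/12235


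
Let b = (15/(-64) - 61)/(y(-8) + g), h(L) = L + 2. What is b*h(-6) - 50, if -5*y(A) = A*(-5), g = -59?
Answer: -57519/1072 ≈ -53.656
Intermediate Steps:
y(A) = A (y(A) = -A*(-5)/5 = -(-1)*A = A)
h(L) = 2 + L
b = 3919/4288 (b = (15/(-64) - 61)/(-8 - 59) = (15*(-1/64) - 61)/(-67) = (-15/64 - 61)*(-1/67) = -3919/64*(-1/67) = 3919/4288 ≈ 0.91395)
b*h(-6) - 50 = 3919*(2 - 6)/4288 - 50 = (3919/4288)*(-4) - 50 = -3919/1072 - 50 = -57519/1072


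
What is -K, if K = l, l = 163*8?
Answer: -1304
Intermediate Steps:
l = 1304
K = 1304
-K = -1*1304 = -1304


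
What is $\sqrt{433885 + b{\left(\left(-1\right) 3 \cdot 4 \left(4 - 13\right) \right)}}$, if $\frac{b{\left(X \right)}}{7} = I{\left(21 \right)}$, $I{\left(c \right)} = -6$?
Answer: $\sqrt{433843} \approx 658.67$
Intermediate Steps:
$b{\left(X \right)} = -42$ ($b{\left(X \right)} = 7 \left(-6\right) = -42$)
$\sqrt{433885 + b{\left(\left(-1\right) 3 \cdot 4 \left(4 - 13\right) \right)}} = \sqrt{433885 - 42} = \sqrt{433843}$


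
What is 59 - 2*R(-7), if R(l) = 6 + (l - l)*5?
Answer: 47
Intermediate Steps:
R(l) = 6 (R(l) = 6 + 0*5 = 6 + 0 = 6)
59 - 2*R(-7) = 59 - 2*6 = 59 - 12 = 47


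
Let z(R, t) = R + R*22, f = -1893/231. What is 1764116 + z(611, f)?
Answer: 1778169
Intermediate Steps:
f = -631/77 (f = -1893*1/231 = -631/77 ≈ -8.1948)
z(R, t) = 23*R (z(R, t) = R + 22*R = 23*R)
1764116 + z(611, f) = 1764116 + 23*611 = 1764116 + 14053 = 1778169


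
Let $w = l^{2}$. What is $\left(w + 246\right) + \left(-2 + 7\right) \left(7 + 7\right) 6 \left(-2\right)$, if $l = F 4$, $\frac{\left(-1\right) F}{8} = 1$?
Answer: $430$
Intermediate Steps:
$F = -8$ ($F = \left(-8\right) 1 = -8$)
$l = -32$ ($l = \left(-8\right) 4 = -32$)
$w = 1024$ ($w = \left(-32\right)^{2} = 1024$)
$\left(w + 246\right) + \left(-2 + 7\right) \left(7 + 7\right) 6 \left(-2\right) = \left(1024 + 246\right) + \left(-2 + 7\right) \left(7 + 7\right) 6 \left(-2\right) = 1270 + 5 \cdot 14 \cdot 6 \left(-2\right) = 1270 + 70 \cdot 6 \left(-2\right) = 1270 + 420 \left(-2\right) = 1270 - 840 = 430$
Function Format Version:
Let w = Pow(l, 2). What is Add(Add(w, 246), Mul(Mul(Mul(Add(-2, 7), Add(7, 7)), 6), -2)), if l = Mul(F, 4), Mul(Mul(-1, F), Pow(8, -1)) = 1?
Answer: 430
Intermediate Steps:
F = -8 (F = Mul(-8, 1) = -8)
l = -32 (l = Mul(-8, 4) = -32)
w = 1024 (w = Pow(-32, 2) = 1024)
Add(Add(w, 246), Mul(Mul(Mul(Add(-2, 7), Add(7, 7)), 6), -2)) = Add(Add(1024, 246), Mul(Mul(Mul(Add(-2, 7), Add(7, 7)), 6), -2)) = Add(1270, Mul(Mul(Mul(5, 14), 6), -2)) = Add(1270, Mul(Mul(70, 6), -2)) = Add(1270, Mul(420, -2)) = Add(1270, -840) = 430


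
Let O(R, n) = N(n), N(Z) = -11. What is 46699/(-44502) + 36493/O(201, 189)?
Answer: -1624525175/489522 ≈ -3318.6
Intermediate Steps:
O(R, n) = -11
46699/(-44502) + 36493/O(201, 189) = 46699/(-44502) + 36493/(-11) = 46699*(-1/44502) + 36493*(-1/11) = -46699/44502 - 36493/11 = -1624525175/489522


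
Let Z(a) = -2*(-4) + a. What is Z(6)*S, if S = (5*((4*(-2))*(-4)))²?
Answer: 358400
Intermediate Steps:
Z(a) = 8 + a
S = 25600 (S = (5*(-8*(-4)))² = (5*32)² = 160² = 25600)
Z(6)*S = (8 + 6)*25600 = 14*25600 = 358400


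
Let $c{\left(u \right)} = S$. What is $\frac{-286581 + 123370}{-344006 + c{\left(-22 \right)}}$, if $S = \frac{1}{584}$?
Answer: $\frac{95315224}{200899503} \approx 0.47444$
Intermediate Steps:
$S = \frac{1}{584} \approx 0.0017123$
$c{\left(u \right)} = \frac{1}{584}$
$\frac{-286581 + 123370}{-344006 + c{\left(-22 \right)}} = \frac{-286581 + 123370}{-344006 + \frac{1}{584}} = - \frac{163211}{- \frac{200899503}{584}} = \left(-163211\right) \left(- \frac{584}{200899503}\right) = \frac{95315224}{200899503}$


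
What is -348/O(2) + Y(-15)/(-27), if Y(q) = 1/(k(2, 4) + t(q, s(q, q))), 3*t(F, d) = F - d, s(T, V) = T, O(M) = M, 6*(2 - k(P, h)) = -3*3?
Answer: -32888/189 ≈ -174.01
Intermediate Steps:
k(P, h) = 7/2 (k(P, h) = 2 - (-1)*3/2 = 2 - 1/6*(-9) = 2 + 3/2 = 7/2)
t(F, d) = -d/3 + F/3 (t(F, d) = (F - d)/3 = -d/3 + F/3)
Y(q) = 2/7 (Y(q) = 1/(7/2 + (-q/3 + q/3)) = 1/(7/2 + 0) = 1/(7/2) = 2/7)
-348/O(2) + Y(-15)/(-27) = -348/2 + (2/7)/(-27) = -348*1/2 + (2/7)*(-1/27) = -174 - 2/189 = -32888/189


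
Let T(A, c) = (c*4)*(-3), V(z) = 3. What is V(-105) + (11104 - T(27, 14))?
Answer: 11275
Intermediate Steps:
T(A, c) = -12*c (T(A, c) = (4*c)*(-3) = -12*c)
V(-105) + (11104 - T(27, 14)) = 3 + (11104 - (-12)*14) = 3 + (11104 - 1*(-168)) = 3 + (11104 + 168) = 3 + 11272 = 11275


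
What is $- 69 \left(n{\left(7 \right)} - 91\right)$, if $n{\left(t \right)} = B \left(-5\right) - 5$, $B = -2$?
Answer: $5934$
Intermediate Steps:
$n{\left(t \right)} = 5$ ($n{\left(t \right)} = \left(-2\right) \left(-5\right) - 5 = 10 - 5 = 5$)
$- 69 \left(n{\left(7 \right)} - 91\right) = - 69 \left(5 - 91\right) = \left(-69\right) \left(-86\right) = 5934$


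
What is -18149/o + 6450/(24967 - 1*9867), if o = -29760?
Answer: 4660019/4493760 ≈ 1.0370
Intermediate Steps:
-18149/o + 6450/(24967 - 1*9867) = -18149/(-29760) + 6450/(24967 - 1*9867) = -18149*(-1/29760) + 6450/(24967 - 9867) = 18149/29760 + 6450/15100 = 18149/29760 + 6450*(1/15100) = 18149/29760 + 129/302 = 4660019/4493760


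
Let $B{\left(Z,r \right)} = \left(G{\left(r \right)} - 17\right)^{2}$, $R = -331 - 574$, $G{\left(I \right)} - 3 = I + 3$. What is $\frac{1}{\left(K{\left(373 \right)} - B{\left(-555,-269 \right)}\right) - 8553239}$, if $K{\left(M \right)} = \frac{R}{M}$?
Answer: $- \frac{373}{3219602252} \approx -1.1585 \cdot 10^{-7}$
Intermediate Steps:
$G{\left(I \right)} = 6 + I$ ($G{\left(I \right)} = 3 + \left(I + 3\right) = 3 + \left(3 + I\right) = 6 + I$)
$R = -905$
$K{\left(M \right)} = - \frac{905}{M}$
$B{\left(Z,r \right)} = \left(-11 + r\right)^{2}$ ($B{\left(Z,r \right)} = \left(\left(6 + r\right) - 17\right)^{2} = \left(-11 + r\right)^{2}$)
$\frac{1}{\left(K{\left(373 \right)} - B{\left(-555,-269 \right)}\right) - 8553239} = \frac{1}{\left(- \frac{905}{373} - \left(-11 - 269\right)^{2}\right) - 8553239} = \frac{1}{\left(\left(-905\right) \frac{1}{373} - \left(-280\right)^{2}\right) - 8553239} = \frac{1}{\left(- \frac{905}{373} - 78400\right) - 8553239} = \frac{1}{- \frac{29244105}{373} - 8553239} = \frac{1}{- \frac{3219602252}{373}} = - \frac{373}{3219602252}$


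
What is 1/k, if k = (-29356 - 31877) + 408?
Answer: -1/60825 ≈ -1.6441e-5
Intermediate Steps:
k = -60825 (k = -61233 + 408 = -60825)
1/k = 1/(-60825) = -1/60825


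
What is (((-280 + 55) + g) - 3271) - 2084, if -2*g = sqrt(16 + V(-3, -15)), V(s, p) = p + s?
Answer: -5580 - I*sqrt(2)/2 ≈ -5580.0 - 0.70711*I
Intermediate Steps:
g = -I*sqrt(2)/2 (g = -sqrt(16 + (-15 - 3))/2 = -sqrt(16 - 18)/2 = -I*sqrt(2)/2 ≈ -0.70711*I)
(((-280 + 55) + g) - 3271) - 2084 = (((-280 + 55) - I*sqrt(2)/2) - 3271) - 2084 = ((-225 - I*sqrt(2)/2) - 3271) - 2084 = (-3496 - I*sqrt(2)/2) - 2084 = -5580 - I*sqrt(2)/2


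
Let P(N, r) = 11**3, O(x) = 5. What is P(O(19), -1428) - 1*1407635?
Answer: -1406304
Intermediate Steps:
P(N, r) = 1331
P(O(19), -1428) - 1*1407635 = 1331 - 1*1407635 = 1331 - 1407635 = -1406304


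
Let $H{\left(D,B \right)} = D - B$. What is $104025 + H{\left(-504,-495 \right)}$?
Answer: $104016$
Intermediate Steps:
$104025 + H{\left(-504,-495 \right)} = 104025 - 9 = 104016$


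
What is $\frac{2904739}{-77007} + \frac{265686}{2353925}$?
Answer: $- \frac{51256226081}{1362922575} \approx -37.608$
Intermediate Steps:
$\frac{2904739}{-77007} + \frac{265686}{2353925} = 2904739 \left(- \frac{1}{77007}\right) + 265686 \cdot \frac{1}{2353925} = - \frac{152881}{4053} + \frac{265686}{2353925} = - \frac{51256226081}{1362922575}$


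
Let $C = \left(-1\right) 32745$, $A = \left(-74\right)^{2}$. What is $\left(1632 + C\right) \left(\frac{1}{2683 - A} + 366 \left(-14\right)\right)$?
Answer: $\frac{148422834543}{931} \approx 1.5942 \cdot 10^{8}$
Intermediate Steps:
$A = 5476$
$C = -32745$
$\left(1632 + C\right) \left(\frac{1}{2683 - A} + 366 \left(-14\right)\right) = \left(1632 - 32745\right) \left(\frac{1}{2683 - 5476} + 366 \left(-14\right)\right) = - 31113 \left(\frac{1}{2683 - 5476} - 5124\right) = - 31113 \left(\frac{1}{-2793} - 5124\right) = - 31113 \left(- \frac{1}{2793} - 5124\right) = \left(-31113\right) \left(- \frac{14311333}{2793}\right) = \frac{148422834543}{931}$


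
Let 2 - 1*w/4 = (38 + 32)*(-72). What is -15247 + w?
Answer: 4921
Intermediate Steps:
w = 20168 (w = 8 - 4*(38 + 32)*(-72) = 8 - 280*(-72) = 8 - 4*(-5040) = 8 + 20160 = 20168)
-15247 + w = -15247 + 20168 = 4921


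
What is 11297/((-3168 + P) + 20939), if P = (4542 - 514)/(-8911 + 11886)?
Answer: 33608575/52872753 ≈ 0.63565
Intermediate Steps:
P = 4028/2975 ≈ 1.3540
11297/((-3168 + P) + 20939) = 11297/((-3168 + 4028/2975) + 20939) = 11297/(-9420772/2975 + 20939) = 11297/(52872753/2975) = 11297*(2975/52872753) = 33608575/52872753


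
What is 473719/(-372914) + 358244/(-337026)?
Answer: -146624911355/62840856882 ≈ -2.3333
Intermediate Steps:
473719/(-372914) + 358244/(-337026) = 473719*(-1/372914) + 358244*(-1/337026) = -473719/372914 - 179122/168513 = -146624911355/62840856882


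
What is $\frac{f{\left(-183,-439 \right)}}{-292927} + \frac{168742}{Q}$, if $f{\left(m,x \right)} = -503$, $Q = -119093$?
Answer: $- \frac{49369184055}{34885555211} \approx -1.4152$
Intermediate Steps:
$\frac{f{\left(-183,-439 \right)}}{-292927} + \frac{168742}{Q} = - \frac{503}{-292927} + \frac{168742}{-119093} = \left(-503\right) \left(- \frac{1}{292927}\right) + 168742 \left(- \frac{1}{119093}\right) = \frac{503}{292927} - \frac{168742}{119093} = - \frac{49369184055}{34885555211}$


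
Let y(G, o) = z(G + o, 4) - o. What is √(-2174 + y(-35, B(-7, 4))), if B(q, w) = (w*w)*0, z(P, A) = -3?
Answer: I*√2177 ≈ 46.658*I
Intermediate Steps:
B(q, w) = 0 (B(q, w) = w²*0 = 0)
y(G, o) = -3 - o
√(-2174 + y(-35, B(-7, 4))) = √(-2174 + (-3 - 1*0)) = √(-2174 + (-3 + 0)) = √(-2174 - 3) = √(-2177) = I*√2177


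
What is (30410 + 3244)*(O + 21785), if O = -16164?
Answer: 189169134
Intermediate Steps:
(30410 + 3244)*(O + 21785) = (30410 + 3244)*(-16164 + 21785) = 33654*5621 = 189169134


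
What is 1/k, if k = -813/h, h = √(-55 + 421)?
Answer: -√366/813 ≈ -0.023532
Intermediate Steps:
h = √366 ≈ 19.131
k = -271*√366/122 (k = -813*√366/366 = -271*√366/122 ≈ -42.496)
1/k = 1/(-271*√366/122) = -√366/813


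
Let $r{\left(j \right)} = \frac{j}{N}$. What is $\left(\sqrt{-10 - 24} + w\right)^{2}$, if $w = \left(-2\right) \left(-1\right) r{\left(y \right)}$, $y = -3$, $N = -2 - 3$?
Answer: $- \frac{814}{25} + \frac{12 i \sqrt{34}}{5} \approx -32.56 + 13.994 i$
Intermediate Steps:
$N = -5$
$r{\left(j \right)} = - \frac{j}{5}$ ($r{\left(j \right)} = \frac{j}{-5} = j \left(- \frac{1}{5}\right) = - \frac{j}{5}$)
$w = \frac{6}{5}$ ($w = \left(-2\right) \left(-1\right) \left(\left(- \frac{1}{5}\right) \left(-3\right)\right) = 2 \cdot \frac{3}{5} = \frac{6}{5} \approx 1.2$)
$\left(\sqrt{-10 - 24} + w\right)^{2} = \left(\sqrt{-10 - 24} + \frac{6}{5}\right)^{2} = \left(\sqrt{-34} + \frac{6}{5}\right)^{2} = \left(i \sqrt{34} + \frac{6}{5}\right)^{2} = \left(\frac{6}{5} + i \sqrt{34}\right)^{2}$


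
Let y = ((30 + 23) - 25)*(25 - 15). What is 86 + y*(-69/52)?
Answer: -3712/13 ≈ -285.54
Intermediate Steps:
y = 280 (y = (53 - 25)*10 = 28*10 = 280)
86 + y*(-69/52) = 86 + 280*(-69/52) = 86 - 4830/13 = -3712/13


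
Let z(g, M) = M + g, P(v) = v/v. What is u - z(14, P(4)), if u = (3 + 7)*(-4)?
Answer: -55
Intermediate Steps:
P(v) = 1
u = -40 (u = 10*(-4) = -40)
u - z(14, P(4)) = -40 - (1 + 14) = -40 - 1*15 = -40 - 15 = -55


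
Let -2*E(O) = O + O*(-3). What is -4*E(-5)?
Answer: 20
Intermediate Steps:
E(O) = O (E(O) = -(O + O*(-3))/2 = -(O - 3*O)/2 = -(-1)*O = O)
-4*E(-5) = -4*(-5) = 20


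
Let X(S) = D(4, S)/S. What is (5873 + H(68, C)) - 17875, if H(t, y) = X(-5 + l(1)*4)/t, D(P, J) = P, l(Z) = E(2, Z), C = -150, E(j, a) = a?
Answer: -204035/17 ≈ -12002.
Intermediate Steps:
l(Z) = Z
X(S) = 4/S
H(t, y) = -4/t (H(t, y) = (4/(-5 + 1*4))/t = (4/(-5 + 4))/t = (4/(-1))/t = (4*(-1))/t = -4/t)
(5873 + H(68, C)) - 17875 = (5873 - 4/68) - 17875 = (5873 - 4*1/68) - 17875 = (5873 - 1/17) - 17875 = 99840/17 - 17875 = -204035/17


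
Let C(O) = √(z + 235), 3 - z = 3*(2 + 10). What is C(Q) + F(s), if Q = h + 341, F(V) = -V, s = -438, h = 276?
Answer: 438 + √202 ≈ 452.21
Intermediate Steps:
Q = 617 (Q = 276 + 341 = 617)
z = -33 (z = 3 - 3*(2 + 10) = 3 - 3*12 = 3 - 1*36 = 3 - 36 = -33)
C(O) = √202 (C(O) = √(-33 + 235) = √202)
C(Q) + F(s) = √202 - 1*(-438) = √202 + 438 = 438 + √202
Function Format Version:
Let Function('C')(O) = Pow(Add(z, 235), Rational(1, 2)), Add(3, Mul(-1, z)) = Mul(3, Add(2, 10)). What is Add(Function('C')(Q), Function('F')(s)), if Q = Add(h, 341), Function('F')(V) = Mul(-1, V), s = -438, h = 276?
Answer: Add(438, Pow(202, Rational(1, 2))) ≈ 452.21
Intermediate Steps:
Q = 617 (Q = Add(276, 341) = 617)
z = -33 (z = Add(3, Mul(-1, Mul(3, Add(2, 10)))) = Add(3, Mul(-1, Mul(3, 12))) = Add(3, Mul(-1, 36)) = Add(3, -36) = -33)
Function('C')(O) = Pow(202, Rational(1, 2)) (Function('C')(O) = Pow(Add(-33, 235), Rational(1, 2)) = Pow(202, Rational(1, 2)))
Add(Function('C')(Q), Function('F')(s)) = Add(Pow(202, Rational(1, 2)), Mul(-1, -438)) = Add(Pow(202, Rational(1, 2)), 438) = Add(438, Pow(202, Rational(1, 2)))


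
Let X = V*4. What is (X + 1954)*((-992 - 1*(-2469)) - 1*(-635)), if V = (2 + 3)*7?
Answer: 4422528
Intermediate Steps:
V = 35 (V = 5*7 = 35)
X = 140 (X = 35*4 = 140)
(X + 1954)*((-992 - 1*(-2469)) - 1*(-635)) = (140 + 1954)*((-992 - 1*(-2469)) - 1*(-635)) = 2094*((-992 + 2469) + 635) = 2094*(1477 + 635) = 2094*2112 = 4422528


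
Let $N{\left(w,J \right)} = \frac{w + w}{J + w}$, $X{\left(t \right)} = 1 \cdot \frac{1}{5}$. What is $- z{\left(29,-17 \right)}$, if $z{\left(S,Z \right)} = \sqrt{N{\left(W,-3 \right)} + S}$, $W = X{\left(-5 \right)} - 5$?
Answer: $- \frac{\sqrt{5109}}{13} \approx -5.4983$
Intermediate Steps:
$X{\left(t \right)} = \frac{1}{5}$ ($X{\left(t \right)} = 1 \cdot \frac{1}{5} = \frac{1}{5}$)
$W = - \frac{24}{5}$ ($W = \frac{1}{5} - 5 = - \frac{24}{5} \approx -4.8$)
$N{\left(w,J \right)} = \frac{2 w}{J + w}$
$z{\left(S,Z \right)} = \sqrt{\frac{16}{13} + S}$ ($z{\left(S,Z \right)} = \sqrt{2 \left(- \frac{24}{5}\right) \frac{1}{-3 - \frac{24}{5}} + S} = \sqrt{2 \left(- \frac{24}{5}\right) \frac{1}{- \frac{39}{5}} + S} = \sqrt{2 \left(- \frac{24}{5}\right) \left(- \frac{5}{39}\right) + S} = \sqrt{\frac{16}{13} + S}$)
$- z{\left(29,-17 \right)} = - \frac{\sqrt{208 + 169 \cdot 29}}{13} = - \frac{\sqrt{208 + 4901}}{13} = - \frac{\sqrt{5109}}{13}$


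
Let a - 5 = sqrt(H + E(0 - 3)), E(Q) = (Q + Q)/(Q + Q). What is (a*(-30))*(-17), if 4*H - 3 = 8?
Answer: 2550 + 255*sqrt(15) ≈ 3537.6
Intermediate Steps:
E(Q) = 1 (E(Q) = (2*Q)/((2*Q)) = (2*Q)*(1/(2*Q)) = 1)
H = 11/4 (H = 3/4 + (1/4)*8 = 3/4 + 2 = 11/4 ≈ 2.7500)
a = 5 + sqrt(15)/2 (a = 5 + sqrt(11/4 + 1) = 5 + sqrt(15/4) = 5 + sqrt(15)/2 ≈ 6.9365)
(a*(-30))*(-17) = ((5 + sqrt(15)/2)*(-30))*(-17) = (-150 - 15*sqrt(15))*(-17) = 2550 + 255*sqrt(15)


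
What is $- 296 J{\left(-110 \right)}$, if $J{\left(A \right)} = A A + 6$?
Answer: $-3583376$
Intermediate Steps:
$J{\left(A \right)} = 6 + A^{2}$ ($J{\left(A \right)} = A^{2} + 6 = 6 + A^{2}$)
$- 296 J{\left(-110 \right)} = - 296 \left(6 + \left(-110\right)^{2}\right) = - 296 \left(6 + 12100\right) = \left(-296\right) 12106 = -3583376$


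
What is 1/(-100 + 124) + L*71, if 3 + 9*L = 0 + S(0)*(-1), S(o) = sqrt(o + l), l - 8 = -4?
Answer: -2837/72 ≈ -39.403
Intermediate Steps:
l = 4 (l = 8 - 4 = 4)
S(o) = sqrt(4 + o) (S(o) = sqrt(o + 4) = sqrt(4 + o))
L = -5/9 (L = -1/3 + (0 + sqrt(4 + 0)*(-1))/9 = -1/3 + (0 + sqrt(4)*(-1))/9 = -1/3 + (0 + 2*(-1))/9 = -1/3 + (0 - 2)/9 = -1/3 + (1/9)*(-2) = -1/3 - 2/9 = -5/9 ≈ -0.55556)
1/(-100 + 124) + L*71 = 1/(-100 + 124) - 5/9*71 = 1/24 - 355/9 = -2837/72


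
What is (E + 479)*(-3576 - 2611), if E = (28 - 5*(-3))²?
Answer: -14403336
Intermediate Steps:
E = 1849 (E = (28 + 15)² = 43² = 1849)
(E + 479)*(-3576 - 2611) = (1849 + 479)*(-3576 - 2611) = 2328*(-6187) = -14403336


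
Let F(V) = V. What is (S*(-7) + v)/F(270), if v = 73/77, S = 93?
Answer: -25027/10395 ≈ -2.4076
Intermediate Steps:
v = 73/77 (v = 73*(1/77) = 73/77 ≈ 0.94805)
(S*(-7) + v)/F(270) = (93*(-7) + 73/77)/270 = (-651 + 73/77)*(1/270) = -50054/77*1/270 = -25027/10395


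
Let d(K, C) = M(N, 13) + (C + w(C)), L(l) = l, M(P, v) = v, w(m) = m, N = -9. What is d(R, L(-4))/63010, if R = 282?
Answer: 1/12602 ≈ 7.9353e-5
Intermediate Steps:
d(K, C) = 13 + 2*C (d(K, C) = 13 + (C + C) = 13 + 2*C)
d(R, L(-4))/63010 = (13 + 2*(-4))/63010 = (13 - 8)*(1/63010) = 5*(1/63010) = 1/12602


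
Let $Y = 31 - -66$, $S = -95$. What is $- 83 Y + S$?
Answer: $-8146$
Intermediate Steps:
$Y = 97$ ($Y = 31 + 66 = 97$)
$- 83 Y + S = \left(-83\right) 97 - 95 = -8051 - 95 = -8146$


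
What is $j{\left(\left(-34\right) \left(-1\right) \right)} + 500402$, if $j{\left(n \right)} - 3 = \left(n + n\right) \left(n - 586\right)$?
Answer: $462869$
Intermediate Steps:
$j{\left(n \right)} = 3 + 2 n \left(-586 + n\right)$ ($j{\left(n \right)} = 3 + \left(n + n\right) \left(n - 586\right) = 3 + 2 n \left(-586 + n\right)$)
$j{\left(\left(-34\right) \left(-1\right) \right)} + 500402 = \left(3 - 1172 \left(\left(-34\right) \left(-1\right)\right) + 2 \left(\left(-34\right) \left(-1\right)\right)^{2}\right) + 500402 = \left(3 - 39848 + 2 \cdot 34^{2}\right) + 500402 = \left(3 - 39848 + 2 \cdot 1156\right) + 500402 = \left(3 - 39848 + 2312\right) + 500402 = -37533 + 500402 = 462869$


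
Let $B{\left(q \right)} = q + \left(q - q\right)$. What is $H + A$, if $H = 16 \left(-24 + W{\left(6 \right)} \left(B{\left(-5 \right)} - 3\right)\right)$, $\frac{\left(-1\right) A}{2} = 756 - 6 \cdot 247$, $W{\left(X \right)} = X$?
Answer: $300$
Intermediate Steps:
$A = 1452$ ($A = - 2 \left(756 - 6 \cdot 247\right) = - 2 \left(756 - 1482\right) = \left(-2\right) \left(-726\right) = 1452$)
$B{\left(q \right)} = q$ ($B{\left(q \right)} = q + 0 = q$)
$H = -1152$ ($H = 16 \left(-24 + 6 \left(-5 - 3\right)\right) = 16 \left(-24 + 6 \left(-8\right)\right) = 16 \left(-24 - 48\right) = 16 \left(-72\right) = -1152$)
$H + A = -1152 + 1452 = 300$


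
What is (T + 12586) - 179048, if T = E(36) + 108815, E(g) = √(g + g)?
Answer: -57647 + 6*√2 ≈ -57639.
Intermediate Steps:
E(g) = √2*√g (E(g) = √(2*g) = √2*√g)
T = 108815 + 6*√2 (T = √2*√36 + 108815 = √2*6 + 108815 = 6*√2 + 108815 = 108815 + 6*√2 ≈ 1.0882e+5)
(T + 12586) - 179048 = ((108815 + 6*√2) + 12586) - 179048 = (121401 + 6*√2) - 179048 = -57647 + 6*√2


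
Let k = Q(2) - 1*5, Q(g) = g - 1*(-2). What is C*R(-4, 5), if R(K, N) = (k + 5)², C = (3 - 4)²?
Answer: 16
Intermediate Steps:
Q(g) = 2 + g (Q(g) = g + 2 = 2 + g)
C = 1 (C = (-1)² = 1)
k = -1 (k = (2 + 2) - 1*5 = 4 - 5 = -1)
R(K, N) = 16 (R(K, N) = (-1 + 5)² = 4² = 16)
C*R(-4, 5) = 1*16 = 16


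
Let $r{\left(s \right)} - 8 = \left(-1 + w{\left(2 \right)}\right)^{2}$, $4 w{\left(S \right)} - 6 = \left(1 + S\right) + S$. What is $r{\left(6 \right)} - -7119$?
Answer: $\frac{114081}{16} \approx 7130.1$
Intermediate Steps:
$w{\left(S \right)} = \frac{7}{4} + \frac{S}{2}$ ($w{\left(S \right)} = \frac{3}{2} + \frac{\left(1 + S\right) + S}{4} = \frac{3}{2} + \frac{1 + 2 S}{4} = \frac{3}{2} + \left(\frac{1}{4} + \frac{S}{2}\right) = \frac{7}{4} + \frac{S}{2}$)
$r{\left(s \right)} = \frac{177}{16}$ ($r{\left(s \right)} = 8 + \left(-1 + \left(\frac{7}{4} + \frac{1}{2} \cdot 2\right)\right)^{2} = 8 + \left(-1 + \left(\frac{7}{4} + 1\right)\right)^{2} = 8 + \left(-1 + \frac{11}{4}\right)^{2} = 8 + \left(\frac{7}{4}\right)^{2} = 8 + \frac{49}{16} = \frac{177}{16}$)
$r{\left(6 \right)} - -7119 = \frac{177}{16} - -7119 = \frac{177}{16} + 7119 = \frac{114081}{16}$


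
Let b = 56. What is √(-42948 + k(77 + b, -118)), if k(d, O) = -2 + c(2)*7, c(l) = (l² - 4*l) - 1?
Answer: I*√42985 ≈ 207.33*I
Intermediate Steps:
c(l) = -1 + l² - 4*l
k(d, O) = -37 (k(d, O) = -2 + (-1 + 2² - 4*2)*7 = -2 + (-1 + 4 - 8)*7 = -2 - 5*7 = -2 - 35 = -37)
√(-42948 + k(77 + b, -118)) = √(-42948 - 37) = √(-42985) = I*√42985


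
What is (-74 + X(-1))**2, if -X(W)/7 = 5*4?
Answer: 45796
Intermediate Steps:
X(W) = -140 (X(W) = -35*4 = -7*20 = -140)
(-74 + X(-1))**2 = (-74 - 140)**2 = (-214)**2 = 45796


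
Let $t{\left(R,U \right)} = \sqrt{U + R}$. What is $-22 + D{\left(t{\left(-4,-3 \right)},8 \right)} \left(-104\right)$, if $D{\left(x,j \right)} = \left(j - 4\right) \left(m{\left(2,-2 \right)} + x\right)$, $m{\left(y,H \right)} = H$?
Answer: $810 - 416 i \sqrt{7} \approx 810.0 - 1100.6 i$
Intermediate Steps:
$t{\left(R,U \right)} = \sqrt{R + U}$
$D{\left(x,j \right)} = \left(-4 + j\right) \left(-2 + x\right)$ ($D{\left(x,j \right)} = \left(j - 4\right) \left(-2 + x\right) = \left(-4 + j\right) \left(-2 + x\right)$)
$-22 + D{\left(t{\left(-4,-3 \right)},8 \right)} \left(-104\right) = -22 + \left(8 - 4 \sqrt{-4 - 3} - 16 + 8 \sqrt{-4 - 3}\right) \left(-104\right) = -22 + \left(8 - 4 \sqrt{-7} - 16 + 8 \sqrt{-7}\right) \left(-104\right) = -22 + \left(8 - 4 i \sqrt{7} - 16 + 8 i \sqrt{7}\right) \left(-104\right) = -22 + \left(-8 + 4 i \sqrt{7}\right) \left(-104\right) = -22 + \left(832 - 416 i \sqrt{7}\right) = 810 - 416 i \sqrt{7}$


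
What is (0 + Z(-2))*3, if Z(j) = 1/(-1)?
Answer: -3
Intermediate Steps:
Z(j) = -1
(0 + Z(-2))*3 = (0 - 1)*3 = -1*3 = -3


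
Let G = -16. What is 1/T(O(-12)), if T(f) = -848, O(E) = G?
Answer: -1/848 ≈ -0.0011792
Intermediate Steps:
O(E) = -16
1/T(O(-12)) = 1/(-848) = -1/848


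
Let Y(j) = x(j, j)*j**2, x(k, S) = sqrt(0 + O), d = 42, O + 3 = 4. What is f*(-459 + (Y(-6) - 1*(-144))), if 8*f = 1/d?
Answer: -93/112 ≈ -0.83036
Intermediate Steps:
O = 1 (O = -3 + 4 = 1)
f = 1/336 (f = (1/8)/42 = (1/8)*(1/42) = 1/336 ≈ 0.0029762)
x(k, S) = 1 (x(k, S) = sqrt(0 + 1) = sqrt(1) = 1)
Y(j) = j**2 (Y(j) = 1*j**2 = j**2)
f*(-459 + (Y(-6) - 1*(-144))) = (-459 + ((-6)**2 - 1*(-144)))/336 = (-459 + (36 + 144))/336 = (-459 + 180)/336 = (1/336)*(-279) = -93/112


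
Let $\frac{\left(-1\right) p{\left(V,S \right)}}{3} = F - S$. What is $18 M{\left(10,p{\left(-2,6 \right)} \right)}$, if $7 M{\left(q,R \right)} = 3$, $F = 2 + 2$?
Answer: $\frac{54}{7} \approx 7.7143$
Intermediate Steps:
$F = 4$
$p{\left(V,S \right)} = -12 + 3 S$ ($p{\left(V,S \right)} = - 3 \left(4 - S\right) = -12 + 3 S$)
$M{\left(q,R \right)} = \frac{3}{7}$ ($M{\left(q,R \right)} = \frac{1}{7} \cdot 3 = \frac{3}{7}$)
$18 M{\left(10,p{\left(-2,6 \right)} \right)} = 18 \cdot \frac{3}{7} = \frac{54}{7}$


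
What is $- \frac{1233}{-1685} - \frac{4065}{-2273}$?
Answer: $\frac{9652134}{3830005} \approx 2.5201$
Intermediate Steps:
$- \frac{1233}{-1685} - \frac{4065}{-2273} = \left(-1233\right) \left(- \frac{1}{1685}\right) - - \frac{4065}{2273} = \frac{1233}{1685} + \frac{4065}{2273} = \frac{9652134}{3830005}$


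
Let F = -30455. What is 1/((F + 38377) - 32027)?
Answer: -1/24105 ≈ -4.1485e-5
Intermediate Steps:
1/((F + 38377) - 32027) = 1/((-30455 + 38377) - 32027) = 1/(7922 - 32027) = 1/(-24105) = -1/24105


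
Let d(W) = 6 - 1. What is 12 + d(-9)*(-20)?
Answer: -88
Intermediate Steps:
d(W) = 5
12 + d(-9)*(-20) = 12 + 5*(-20) = 12 - 100 = -88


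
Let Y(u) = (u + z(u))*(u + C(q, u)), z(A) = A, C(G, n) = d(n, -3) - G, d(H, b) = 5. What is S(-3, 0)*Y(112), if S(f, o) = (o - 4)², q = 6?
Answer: 397824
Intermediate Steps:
C(G, n) = 5 - G
Y(u) = 2*u*(-1 + u) (Y(u) = (u + u)*(u + (5 - 1*6)) = (2*u)*(u + (5 - 6)) = (2*u)*(u - 1) = (2*u)*(-1 + u) = 2*u*(-1 + u))
S(f, o) = (-4 + o)²
S(-3, 0)*Y(112) = (-4 + 0)²*(2*112*(-1 + 112)) = (-4)²*(2*112*111) = 16*24864 = 397824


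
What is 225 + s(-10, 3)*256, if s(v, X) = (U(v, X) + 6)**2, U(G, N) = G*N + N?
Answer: 113121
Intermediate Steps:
U(G, N) = N + G*N
s(v, X) = (6 + X*(1 + v))**2 (s(v, X) = (X*(1 + v) + 6)**2 = (6 + X*(1 + v))**2)
225 + s(-10, 3)*256 = 225 + (6 + 3*(1 - 10))**2*256 = 225 + (6 + 3*(-9))**2*256 = 225 + (6 - 27)**2*256 = 225 + (-21)**2*256 = 225 + 441*256 = 225 + 112896 = 113121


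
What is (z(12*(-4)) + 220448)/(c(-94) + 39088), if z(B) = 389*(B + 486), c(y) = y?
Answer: 195415/19497 ≈ 10.023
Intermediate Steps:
z(B) = 189054 + 389*B (z(B) = 389*(486 + B) = 189054 + 389*B)
(z(12*(-4)) + 220448)/(c(-94) + 39088) = ((189054 + 389*(12*(-4))) + 220448)/(-94 + 39088) = ((189054 + 389*(-48)) + 220448)/38994 = ((189054 - 18672) + 220448)*(1/38994) = (170382 + 220448)*(1/38994) = 390830*(1/38994) = 195415/19497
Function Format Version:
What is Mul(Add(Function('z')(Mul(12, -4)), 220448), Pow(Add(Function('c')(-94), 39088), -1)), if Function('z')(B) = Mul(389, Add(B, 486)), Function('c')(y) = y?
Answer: Rational(195415, 19497) ≈ 10.023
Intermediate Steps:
Function('z')(B) = Add(189054, Mul(389, B)) (Function('z')(B) = Mul(389, Add(486, B)) = Add(189054, Mul(389, B)))
Mul(Add(Function('z')(Mul(12, -4)), 220448), Pow(Add(Function('c')(-94), 39088), -1)) = Mul(Add(Add(189054, Mul(389, Mul(12, -4))), 220448), Pow(Add(-94, 39088), -1)) = Mul(Add(Add(189054, Mul(389, -48)), 220448), Pow(38994, -1)) = Mul(Add(Add(189054, -18672), 220448), Rational(1, 38994)) = Mul(Add(170382, 220448), Rational(1, 38994)) = Mul(390830, Rational(1, 38994)) = Rational(195415, 19497)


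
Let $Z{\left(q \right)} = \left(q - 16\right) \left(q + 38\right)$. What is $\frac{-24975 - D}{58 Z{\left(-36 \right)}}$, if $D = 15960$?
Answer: $\frac{40935}{6032} \approx 6.7863$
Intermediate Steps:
$Z{\left(q \right)} = \left(-16 + q\right) \left(38 + q\right)$
$\frac{-24975 - D}{58 Z{\left(-36 \right)}} = \frac{-24975 - 15960}{58 \left(-608 + \left(-36\right)^{2} + 22 \left(-36\right)\right)} = \frac{-24975 - 15960}{58 \left(-608 + 1296 - 792\right)} = - \frac{40935}{58 \left(-104\right)} = - \frac{40935}{-6032} = \left(-40935\right) \left(- \frac{1}{6032}\right) = \frac{40935}{6032}$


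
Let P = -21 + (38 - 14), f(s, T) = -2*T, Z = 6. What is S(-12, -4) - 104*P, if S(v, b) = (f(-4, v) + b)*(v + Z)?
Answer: -432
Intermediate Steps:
S(v, b) = (6 + v)*(b - 2*v) (S(v, b) = (-2*v + b)*(v + 6) = (b - 2*v)*(6 + v) = (6 + v)*(b - 2*v))
P = 3 (P = -21 + 24 = 3)
S(-12, -4) - 104*P = (-12*(-12) - 2*(-12)² + 6*(-4) - 4*(-12)) - 104*3 = (144 - 2*144 - 24 + 48) - 312 = (144 - 288 - 24 + 48) - 312 = -120 - 312 = -432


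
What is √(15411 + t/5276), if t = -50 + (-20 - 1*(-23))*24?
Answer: √107245856102/2638 ≈ 124.14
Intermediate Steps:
t = 22 (t = -50 + (-20 + 23)*24 = -50 + 3*24 = -50 + 72 = 22)
√(15411 + t/5276) = √(15411 + 22/5276) = √(15411 + 22*(1/5276)) = √(15411 + 11/2638) = √(40654229/2638) = √107245856102/2638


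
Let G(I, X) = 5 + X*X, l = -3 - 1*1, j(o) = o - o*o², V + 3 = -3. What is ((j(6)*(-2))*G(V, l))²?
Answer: 77792400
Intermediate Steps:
V = -6 (V = -3 - 3 = -6)
j(o) = o - o³
l = -4 (l = -3 - 1 = -4)
G(I, X) = 5 + X²
((j(6)*(-2))*G(V, l))² = (((6 - 1*6³)*(-2))*(5 + (-4)²))² = (((6 - 1*216)*(-2))*(5 + 16))² = (((6 - 216)*(-2))*21)² = (-210*(-2)*21)² = (420*21)² = 8820² = 77792400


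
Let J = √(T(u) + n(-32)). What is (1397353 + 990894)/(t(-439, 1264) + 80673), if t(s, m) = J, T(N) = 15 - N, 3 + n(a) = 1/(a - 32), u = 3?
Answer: 12330691214784/416520506881 - 95529880*√23/416520506881 ≈ 29.603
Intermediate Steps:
n(a) = -3 + 1/(-32 + a) (n(a) = -3 + 1/(a - 32) = -3 + 1/(-32 + a))
J = 5*√23/8 (J = √((15 - 1*3) + (97 - 3*(-32))/(-32 - 32)) = √((15 - 3) + (97 + 96)/(-64)) = √(12 - 1/64*193) = √(12 - 193/64) = √(575/64) = 5*√23/8 ≈ 2.9974)
t(s, m) = 5*√23/8
(1397353 + 990894)/(t(-439, 1264) + 80673) = (1397353 + 990894)/(5*√23/8 + 80673) = 2388247/(80673 + 5*√23/8)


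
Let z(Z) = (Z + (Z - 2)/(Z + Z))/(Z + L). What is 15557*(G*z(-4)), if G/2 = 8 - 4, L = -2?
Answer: 202241/3 ≈ 67414.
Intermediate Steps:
z(Z) = (Z + (-2 + Z)/(2*Z))/(-2 + Z) (z(Z) = (Z + (Z - 2)/(Z + Z))/(Z - 2) = (Z + (-2 + Z)/((2*Z)))/(-2 + Z) = (Z + (-2 + Z)*(1/(2*Z)))/(-2 + Z) = (Z + (-2 + Z)/(2*Z))/(-2 + Z))
G = 8 (G = 2*(8 - 4) = 2*4 = 8)
15557*(G*z(-4)) = 15557*(8*((-1 + (-4)² + (½)*(-4))/((-4)*(-2 - 4)))) = 15557*(8*(-¼*(-1 + 16 - 2)/(-6))) = 15557*(8*(-¼*(-⅙)*13)) = 15557*(8*(13/24)) = 15557*(13/3) = 202241/3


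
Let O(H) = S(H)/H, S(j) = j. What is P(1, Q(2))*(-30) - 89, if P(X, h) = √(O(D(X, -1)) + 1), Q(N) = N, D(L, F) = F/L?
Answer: -89 - 30*√2 ≈ -131.43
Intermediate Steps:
O(H) = 1 (O(H) = H/H = 1)
P(X, h) = √2 (P(X, h) = √(1 + 1) = √2)
P(1, Q(2))*(-30) - 89 = √2*(-30) - 89 = -30*√2 - 89 = -89 - 30*√2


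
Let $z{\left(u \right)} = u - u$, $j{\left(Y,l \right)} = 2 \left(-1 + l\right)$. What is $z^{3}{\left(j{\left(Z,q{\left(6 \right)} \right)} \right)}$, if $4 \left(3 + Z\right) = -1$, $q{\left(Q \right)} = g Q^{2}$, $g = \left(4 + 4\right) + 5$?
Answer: $0$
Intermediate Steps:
$g = 13$ ($g = 8 + 5 = 13$)
$q{\left(Q \right)} = 13 Q^{2}$
$Z = - \frac{13}{4}$ ($Z = -3 + \frac{1}{4} \left(-1\right) = -3 - \frac{1}{4} = - \frac{13}{4} \approx -3.25$)
$j{\left(Y,l \right)} = -2 + 2 l$
$z{\left(u \right)} = 0$
$z^{3}{\left(j{\left(Z,q{\left(6 \right)} \right)} \right)} = 0^{3} = 0$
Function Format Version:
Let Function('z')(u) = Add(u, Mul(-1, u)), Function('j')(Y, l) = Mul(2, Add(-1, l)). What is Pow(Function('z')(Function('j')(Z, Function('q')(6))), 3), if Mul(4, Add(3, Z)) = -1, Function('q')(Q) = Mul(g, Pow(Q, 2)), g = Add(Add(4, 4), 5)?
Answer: 0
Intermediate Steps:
g = 13 (g = Add(8, 5) = 13)
Function('q')(Q) = Mul(13, Pow(Q, 2))
Z = Rational(-13, 4) (Z = Add(-3, Mul(Rational(1, 4), -1)) = Add(-3, Rational(-1, 4)) = Rational(-13, 4) ≈ -3.2500)
Function('j')(Y, l) = Add(-2, Mul(2, l))
Function('z')(u) = 0
Pow(Function('z')(Function('j')(Z, Function('q')(6))), 3) = Pow(0, 3) = 0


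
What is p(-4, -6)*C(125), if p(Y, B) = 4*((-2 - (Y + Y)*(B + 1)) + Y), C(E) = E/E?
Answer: -184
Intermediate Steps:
C(E) = 1
p(Y, B) = -8 + 4*Y - 8*Y*(1 + B) (p(Y, B) = 4*((-2 - 2*Y*(1 + B)) + Y) = 4*(-2 + Y - 2*Y*(1 + B)) = -8 + 4*Y - 8*Y*(1 + B))
p(-4, -6)*C(125) = (-8 - 4*(-4) - 8*(-6)*(-4))*1 = (-8 + 16 - 192)*1 = -184*1 = -184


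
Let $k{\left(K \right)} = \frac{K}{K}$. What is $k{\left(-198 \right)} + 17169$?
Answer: $17170$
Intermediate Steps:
$k{\left(K \right)} = 1$
$k{\left(-198 \right)} + 17169 = 1 + 17169 = 17170$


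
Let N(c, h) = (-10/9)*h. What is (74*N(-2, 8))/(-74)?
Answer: 80/9 ≈ 8.8889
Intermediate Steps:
N(c, h) = -10*h/9 (N(c, h) = (-10*1/9)*h = -10*h/9)
(74*N(-2, 8))/(-74) = (74*(-10/9*8))/(-74) = (74*(-80/9))*(-1/74) = -5920/9*(-1/74) = 80/9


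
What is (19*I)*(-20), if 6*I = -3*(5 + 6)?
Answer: 2090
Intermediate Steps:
I = -11/2 (I = (-3*(5 + 6))/6 = (-3*11)/6 = (⅙)*(-33) = -11/2 ≈ -5.5000)
(19*I)*(-20) = (19*(-11/2))*(-20) = -209/2*(-20) = 2090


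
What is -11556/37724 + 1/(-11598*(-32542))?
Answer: -1090372483693/3559467975996 ≈ -0.30633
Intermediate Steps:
-11556/37724 + 1/(-11598*(-32542)) = -11556*1/37724 - 1/11598*(-1/32542) = -2889/9431 + 1/377422116 = -1090372483693/3559467975996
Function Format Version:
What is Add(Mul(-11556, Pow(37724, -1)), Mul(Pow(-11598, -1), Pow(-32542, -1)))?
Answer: Rational(-1090372483693, 3559467975996) ≈ -0.30633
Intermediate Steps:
Add(Mul(-11556, Pow(37724, -1)), Mul(Pow(-11598, -1), Pow(-32542, -1))) = Add(Mul(-11556, Rational(1, 37724)), Mul(Rational(-1, 11598), Rational(-1, 32542))) = Add(Rational(-2889, 9431), Rational(1, 377422116)) = Rational(-1090372483693, 3559467975996)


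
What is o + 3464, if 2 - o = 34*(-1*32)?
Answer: 4554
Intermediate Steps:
o = 1090 (o = 2 - 34*(-1*32) = 2 - 34*(-32) = 2 - 1*(-1088) = 2 + 1088 = 1090)
o + 3464 = 1090 + 3464 = 4554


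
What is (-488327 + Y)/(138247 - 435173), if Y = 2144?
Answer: 486183/296926 ≈ 1.6374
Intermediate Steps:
(-488327 + Y)/(138247 - 435173) = (-488327 + 2144)/(138247 - 435173) = -486183/(-296926) = -486183*(-1/296926) = 486183/296926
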